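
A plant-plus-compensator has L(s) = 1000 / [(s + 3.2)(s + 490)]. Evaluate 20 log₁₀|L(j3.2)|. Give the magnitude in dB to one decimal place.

|j3.2 + 3.2| = √(3.2² + 3.2²) = 4.525
|j3.2 + 490| = √(3.2² + 490²) = 490
|L(j3.2)| = 1000 / (4.525 × 490) = 0.45095
20 log₁₀(0.45095) = -6.92 dB

-6.9 dB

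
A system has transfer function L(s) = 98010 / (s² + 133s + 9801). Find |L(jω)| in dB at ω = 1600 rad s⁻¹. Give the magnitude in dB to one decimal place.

-28.3 dB

|(j1600)² + 133(j1600) + 9801| = |-2.5502e+06 + j2.128e+05| = 2.559e+06
|L(j1600)| = 98010 / 2.559e+06 = 0.038299
20 log₁₀(0.038299) = -28.34 dB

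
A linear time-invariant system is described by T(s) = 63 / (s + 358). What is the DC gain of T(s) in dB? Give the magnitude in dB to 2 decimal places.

-15.09 dB

T(0) = 63 / 358 = 0.17598
20 log₁₀(0.17598) = -15.091 dB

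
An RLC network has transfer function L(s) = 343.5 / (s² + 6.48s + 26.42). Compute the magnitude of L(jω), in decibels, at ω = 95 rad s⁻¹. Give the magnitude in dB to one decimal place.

-28.4 dB

|(j95)² + 6.48(j95) + 26.42| = |-8998.6 + j615.6| = 9020
|L(j95)| = 343.5 / 9020 = 0.038084
20 log₁₀(0.038084) = -28.39 dB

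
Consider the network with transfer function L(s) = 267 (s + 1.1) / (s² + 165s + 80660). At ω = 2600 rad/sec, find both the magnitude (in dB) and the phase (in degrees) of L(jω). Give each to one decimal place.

|L| = -19.7 dB, ∠L = -86.3 deg

|j2600 + 1.1| = √(2600² + 1.1²) = 2600
|(j2600)² + 165(j2600) + 80660| = |-6.6793e+06 + j4.29e+05| = 6.693e+06
|L(j2600)| = 267 × 2600 / 6.693e+06 = 0.10372
20 log₁₀(0.10372) = -19.68 dB
∠(j2600 + 1.1) = arctan(2600/1.1) = 89.98°
∠[(j2600)² + 165(j2600) + 80660] = ∠[-6.6793e+06 + j4.29e+05] = 176.33°
∠L(j2600) = 89.98° − 176.33° = -86.35°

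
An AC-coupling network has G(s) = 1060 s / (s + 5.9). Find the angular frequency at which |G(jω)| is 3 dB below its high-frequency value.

For a single-pole high-pass, the −3 dB point is at the pole: ω = 5.9 rad s⁻¹.

5.9 rad s⁻¹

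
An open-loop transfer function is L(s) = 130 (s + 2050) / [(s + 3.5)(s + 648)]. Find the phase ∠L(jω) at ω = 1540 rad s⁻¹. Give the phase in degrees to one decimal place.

∠(j1540 + 2050) = arctan(1540/2050) = 36.91°
∠(j1540 + 3.5) = arctan(1540/3.5) = 89.87°
∠(j1540 + 648) = arctan(1540/648) = 67.18°
∠L(j1540) = 36.91° − (89.87° + 67.18°) = -120.13°

-120.1°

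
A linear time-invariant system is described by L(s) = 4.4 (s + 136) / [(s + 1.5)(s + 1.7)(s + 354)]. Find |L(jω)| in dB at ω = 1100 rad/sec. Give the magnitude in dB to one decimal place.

|j1100 + 136| = √(1100² + 136²) = 1108
|j1100 + 1.5| = √(1100² + 1.5²) = 1100
|j1100 + 1.7| = √(1100² + 1.7²) = 1100
|j1100 + 354| = √(1100² + 354²) = 1156
|L(j1100)| = 4.4 × 1108 / (1100 × 1100 × 1156) = 3.4879e-06
20 log₁₀(3.4879e-06) = -109.15 dB

-109.1 dB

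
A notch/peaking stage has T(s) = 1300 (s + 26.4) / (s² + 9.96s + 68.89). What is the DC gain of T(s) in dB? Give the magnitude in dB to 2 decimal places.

T(0) = 1300 × 26.4 / 68.89 = 498.19
20 log₁₀(498.19) = 53.948 dB

53.95 dB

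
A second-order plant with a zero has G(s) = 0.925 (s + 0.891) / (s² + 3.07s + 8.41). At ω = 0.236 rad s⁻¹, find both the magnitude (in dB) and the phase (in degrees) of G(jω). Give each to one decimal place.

|j0.236 + 0.891| = √(0.236² + 0.891²) = 0.9217
|(j0.236)² + 3.07(j0.236) + 8.41| = |8.3543 + j0.72452| = 8.386
|G(j0.236)| = 0.925 × 0.9217 / 8.386 = 0.10167
20 log₁₀(0.10167) = -19.86 dB
∠(j0.236 + 0.891) = arctan(0.236/0.891) = 14.84°
∠[(j0.236)² + 3.07(j0.236) + 8.41] = ∠[8.3543 + j0.72452] = 4.96°
∠G(j0.236) = 14.84° − 4.96° = 9.88°

|G| = -19.9 dB, ∠G = 9.9°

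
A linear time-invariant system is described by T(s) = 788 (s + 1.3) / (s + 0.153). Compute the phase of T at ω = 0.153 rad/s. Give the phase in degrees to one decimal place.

∠(j0.153 + 1.3) = arctan(0.153/1.3) = 6.71°
∠(j0.153 + 0.153) = arctan(0.153/0.153) = 45.00°
∠T(j0.153) = 6.71° − 45.00° = -38.29°

-38.3°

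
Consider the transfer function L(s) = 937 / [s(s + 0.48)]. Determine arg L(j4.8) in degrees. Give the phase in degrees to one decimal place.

-174.3°

∠(j4.8 + 0.48) = arctan(4.8/0.48) = 84.29°
∠(j4.8) = 90.00°
∠L(j4.8) = − (84.29° + 90.00°) = -174.29°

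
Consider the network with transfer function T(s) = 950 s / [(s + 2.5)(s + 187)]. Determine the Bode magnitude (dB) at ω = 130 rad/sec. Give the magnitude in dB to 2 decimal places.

12.40 dB

|j130| = 130
|j130 + 2.5| = √(130² + 2.5²) = 130
|j130 + 187| = √(130² + 187²) = 227.7
|T(j130)| = 950 × 130 / (130 × 227.7) = 4.1705
20 log₁₀(4.1705) = 12.404 dB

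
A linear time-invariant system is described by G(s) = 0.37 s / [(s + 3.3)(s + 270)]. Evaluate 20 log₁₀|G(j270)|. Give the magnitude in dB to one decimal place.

-60.3 dB

|j270| = 270
|j270 + 3.3| = √(270² + 3.3²) = 270
|j270 + 270| = √(270² + 270²) = 381.8
|G(j270)| = 0.37 × 270 / (270 × 381.8) = 0.00096893
20 log₁₀(0.00096893) = -60.27 dB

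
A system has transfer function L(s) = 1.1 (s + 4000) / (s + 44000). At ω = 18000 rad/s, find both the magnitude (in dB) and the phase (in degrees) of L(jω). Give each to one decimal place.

|L| = -7.4 dB, ∠L = 55.2 deg

|j18000 + 4000| = √(18000² + 4000²) = 1.844e+04
|j18000 + 44000| = √(18000² + 44000²) = 4.754e+04
|L(j18000)| = 1.1 × 1.844e+04 / 4.754e+04 = 0.42666
20 log₁₀(0.42666) = -7.40 dB
∠(j18000 + 4000) = arctan(18000/4000) = 77.47°
∠(j18000 + 44000) = arctan(18000/44000) = 22.25°
∠L(j18000) = 77.47° − 22.25° = 55.22°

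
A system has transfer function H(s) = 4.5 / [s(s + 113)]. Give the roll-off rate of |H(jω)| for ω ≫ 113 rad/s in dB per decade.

-40 dB/decade

With 0 zeros and 2 poles, the high-frequency asymptotic slope is 20 × (0 − 2) = -40 dB/decade.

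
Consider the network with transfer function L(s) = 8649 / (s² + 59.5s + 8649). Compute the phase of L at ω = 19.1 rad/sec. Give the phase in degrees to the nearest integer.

∠[(j19.1)² + 59.5(j19.1) + 8649] = ∠[8284.2 + j1136.5] = 7.81°
∠L(j19.1) = −7.81° = -7.81°

-8°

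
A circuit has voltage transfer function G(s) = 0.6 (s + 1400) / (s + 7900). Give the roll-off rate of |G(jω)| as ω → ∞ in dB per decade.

0 dB/decade

With 1 zero and 1 pole, the high-frequency asymptotic slope is 20 × (1 − 1) = 0 dB/decade.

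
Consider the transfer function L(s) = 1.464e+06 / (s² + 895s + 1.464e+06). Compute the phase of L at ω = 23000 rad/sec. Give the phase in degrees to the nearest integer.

∠[(j23000)² + 895(j23000) + 1.464e+06] = ∠[-5.2754e+08 + j2.0585e+07] = 177.77°
∠L(j23000) = −177.77° = -177.77°

-178°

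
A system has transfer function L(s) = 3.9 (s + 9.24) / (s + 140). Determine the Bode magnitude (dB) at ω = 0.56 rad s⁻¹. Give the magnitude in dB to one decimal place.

|j0.56 + 9.24| = √(0.56² + 9.24²) = 9.257
|j0.56 + 140| = √(0.56² + 140²) = 140
|L(j0.56)| = 3.9 × 9.257 / 140 = 0.25787
20 log₁₀(0.25787) = -11.77 dB

-11.8 dB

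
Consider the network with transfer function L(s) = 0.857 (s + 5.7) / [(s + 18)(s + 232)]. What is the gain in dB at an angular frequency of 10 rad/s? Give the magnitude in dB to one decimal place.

|j10 + 5.7| = √(10² + 5.7²) = 11.51
|j10 + 18| = √(10² + 18²) = 20.59
|j10 + 232| = √(10² + 232²) = 232.2
|L(j10)| = 0.857 × 11.51 / (20.59 × 232.2) = 0.002063
20 log₁₀(0.002063) = -53.71 dB

-53.7 dB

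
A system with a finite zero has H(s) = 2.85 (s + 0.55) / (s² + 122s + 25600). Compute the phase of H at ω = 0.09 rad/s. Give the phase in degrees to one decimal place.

9.3°

∠(j0.09 + 0.55) = arctan(0.09/0.55) = 9.29°
∠[(j0.09)² + 122(j0.09) + 25600] = ∠[25600 + j10.98] = 0.02°
∠H(j0.09) = 9.29° − 0.02° = 9.27°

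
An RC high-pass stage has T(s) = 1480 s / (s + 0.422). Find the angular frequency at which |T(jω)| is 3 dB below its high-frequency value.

0.422 rad/s

For a single-pole high-pass, the −3 dB point is at the pole: ω = 0.422 rad/s.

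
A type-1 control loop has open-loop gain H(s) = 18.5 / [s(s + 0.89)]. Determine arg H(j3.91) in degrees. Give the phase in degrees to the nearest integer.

-167°

∠(j3.91 + 0.89) = arctan(3.91/0.89) = 77.18°
∠(j3.91) = 90.00°
∠H(j3.91) = − (77.18° + 90.00°) = -167.18°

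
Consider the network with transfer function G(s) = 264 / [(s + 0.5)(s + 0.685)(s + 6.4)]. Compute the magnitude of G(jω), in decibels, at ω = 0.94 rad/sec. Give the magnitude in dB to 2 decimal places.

|j0.94 + 0.5| = √(0.94² + 0.5²) = 1.065
|j0.94 + 0.685| = √(0.94² + 0.685²) = 1.163
|j0.94 + 6.4| = √(0.94² + 6.4²) = 6.469
|G(j0.94)| = 264 / (1.065 × 1.163 × 6.469) = 32.956
20 log₁₀(32.956) = 30.359 dB

30.36 dB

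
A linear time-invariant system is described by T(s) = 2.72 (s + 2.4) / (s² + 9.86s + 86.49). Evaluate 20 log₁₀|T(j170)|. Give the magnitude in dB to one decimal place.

-35.9 dB

|j170 + 2.4| = √(170² + 2.4²) = 170
|(j170)² + 9.86(j170) + 86.49| = |-28814 + j1676.2| = 2.886e+04
|T(j170)| = 2.72 × 170 / 2.886e+04 = 0.016023
20 log₁₀(0.016023) = -35.91 dB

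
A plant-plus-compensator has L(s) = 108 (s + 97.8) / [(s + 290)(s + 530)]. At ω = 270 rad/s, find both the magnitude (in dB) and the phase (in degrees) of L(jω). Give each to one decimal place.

|L| = -17.6 dB, ∠L = 0.1°

|j270 + 97.8| = √(270² + 97.8²) = 287.2
|j270 + 290| = √(270² + 290²) = 396.2
|j270 + 530| = √(270² + 530²) = 594.8
|L(j270)| = 108 × 287.2 / (396.2 × 594.8) = 0.13159
20 log₁₀(0.13159) = -17.62 dB
∠(j270 + 97.8) = arctan(270/97.8) = 70.09°
∠(j270 + 290) = arctan(270/290) = 42.95°
∠(j270 + 530) = arctan(270/530) = 27.00°
∠L(j270) = 70.09° − (42.95° + 27.00°) = 0.14°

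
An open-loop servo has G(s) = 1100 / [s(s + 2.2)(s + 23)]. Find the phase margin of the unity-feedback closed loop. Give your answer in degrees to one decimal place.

2.4°

Gain crossover: |G(jω)| = 1 at ω ≈ 6.6 rad/s.
∠G(j6.6) = −90° − arctan(6.6/2.2) − arctan(6.6/23) ≈ -177.60°
PM = 180° + (-177.60°) = 2.40°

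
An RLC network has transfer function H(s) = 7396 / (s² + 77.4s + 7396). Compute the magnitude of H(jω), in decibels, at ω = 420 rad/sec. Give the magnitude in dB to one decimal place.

-27.3 dB

|(j420)² + 77.4(j420) + 7396| = |-1.69e+05 + j32508| = 1.721e+05
|H(j420)| = 7396 / 1.721e+05 = 0.042974
20 log₁₀(0.042974) = -27.34 dB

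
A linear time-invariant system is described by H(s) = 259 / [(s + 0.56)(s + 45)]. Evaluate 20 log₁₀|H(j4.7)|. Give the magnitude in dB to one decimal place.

|j4.7 + 0.56| = √(4.7² + 0.56²) = 4.733
|j4.7 + 45| = √(4.7² + 45²) = 45.24
|H(j4.7)| = 259 / (4.733 × 45.24) = 1.2094
20 log₁₀(1.2094) = 1.65 dB

1.7 dB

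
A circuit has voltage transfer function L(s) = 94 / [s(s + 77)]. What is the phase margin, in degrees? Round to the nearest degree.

89°

Gain crossover: |L(jω)| = 1 at ω ≈ 1.22 rad/s.
∠L(j1.22) = −90° − arctan(1.22/77) ≈ -90.91°
PM = 180° + (-90.91°) = 89.09°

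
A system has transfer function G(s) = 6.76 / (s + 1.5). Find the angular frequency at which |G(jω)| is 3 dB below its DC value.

For a single-pole low-pass, the −3 dB point is at the pole: ω = 1.5 rad/sec.

1.5 rad/sec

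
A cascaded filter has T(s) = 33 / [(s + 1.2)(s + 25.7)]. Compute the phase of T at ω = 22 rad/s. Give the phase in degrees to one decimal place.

∠(j22 + 1.2) = arctan(22/1.2) = 86.88°
∠(j22 + 25.7) = arctan(22/25.7) = 40.56°
∠T(j22) = − (86.88° + 40.56°) = -127.44°

-127.4 deg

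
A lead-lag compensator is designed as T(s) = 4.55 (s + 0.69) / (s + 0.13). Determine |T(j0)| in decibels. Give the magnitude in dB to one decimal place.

27.7 dB

T(0) = 4.55 × 0.69 / 0.13 = 24.15
20 log₁₀(24.15) = 27.66 dB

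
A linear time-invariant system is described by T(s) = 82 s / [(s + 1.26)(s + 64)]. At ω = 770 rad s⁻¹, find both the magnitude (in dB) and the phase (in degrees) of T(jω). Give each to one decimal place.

|T| = -19.5 dB, ∠T = -85.2°

|j770| = 770
|j770 + 1.26| = √(770² + 1.26²) = 770
|j770 + 64| = √(770² + 64²) = 772.7
|T(j770)| = 82 × 770 / (770 × 772.7) = 0.10613
20 log₁₀(0.10613) = -19.48 dB
∠(j770) = 90.00°
∠(j770 + 1.26) = arctan(770/1.26) = 89.91°
∠(j770 + 64) = arctan(770/64) = 85.25°
∠T(j770) = 90.00° − (89.91° + 85.25°) = -85.15°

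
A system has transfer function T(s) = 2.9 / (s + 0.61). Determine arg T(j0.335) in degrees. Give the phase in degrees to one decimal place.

∠(j0.335 + 0.61) = arctan(0.335/0.61) = 28.77°
∠T(j0.335) = −28.77° = -28.77°

-28.8 deg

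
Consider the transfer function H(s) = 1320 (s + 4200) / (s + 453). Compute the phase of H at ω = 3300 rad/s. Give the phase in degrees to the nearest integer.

-44°

∠(j3300 + 4200) = arctan(3300/4200) = 38.16°
∠(j3300 + 453) = arctan(3300/453) = 82.18°
∠H(j3300) = 38.16° − 82.18° = -44.03°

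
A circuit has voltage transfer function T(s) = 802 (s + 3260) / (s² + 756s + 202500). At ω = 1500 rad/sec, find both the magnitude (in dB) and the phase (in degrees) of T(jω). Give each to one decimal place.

|T| = 1.8 dB, ∠T = -126.3 deg

|j1500 + 3260| = √(1500² + 3260²) = 3589
|(j1500)² + 756(j1500) + 202500| = |-2.0475e+06 + j1.134e+06| = 2.341e+06
|T(j1500)| = 802 × 3589 / 2.341e+06 = 1.2296
20 log₁₀(1.2296) = 1.80 dB
∠(j1500 + 3260) = arctan(1500/3260) = 24.71°
∠[(j1500)² + 756(j1500) + 202500] = ∠[-2.0475e+06 + j1.134e+06] = 151.02°
∠T(j1500) = 24.71° − 151.02° = -126.31°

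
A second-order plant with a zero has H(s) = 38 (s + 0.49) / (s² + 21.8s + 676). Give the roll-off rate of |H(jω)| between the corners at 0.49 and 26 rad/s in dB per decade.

In this band the factors already past their corner are: zero at 0.49; net slope = 20 dB/decade.

20 dB/decade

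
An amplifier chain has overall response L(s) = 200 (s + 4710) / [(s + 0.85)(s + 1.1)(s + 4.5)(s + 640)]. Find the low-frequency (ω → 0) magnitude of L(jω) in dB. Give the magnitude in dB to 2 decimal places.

L(0) = 200 × 4710 / (0.85 × 1.1 × 4.5 × 640) = 349.82
20 log₁₀(349.82) = 50.877 dB

50.88 dB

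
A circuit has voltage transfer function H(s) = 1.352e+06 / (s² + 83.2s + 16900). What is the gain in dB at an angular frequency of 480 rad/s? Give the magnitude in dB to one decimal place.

15.9 dB

|(j480)² + 83.2(j480) + 16900| = |-2.135e+05 + j39936| = 2.172e+05
|H(j480)| = 1.352e+06 / 2.172e+05 = 6.2246
20 log₁₀(6.2246) = 15.88 dB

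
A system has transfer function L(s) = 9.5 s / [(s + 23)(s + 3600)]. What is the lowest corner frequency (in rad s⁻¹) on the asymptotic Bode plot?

Break frequencies occur at each pole and zero magnitude: 23 rad s⁻¹, 3600 rad s⁻¹.
The lowest is 23 rad s⁻¹.

23 rad s⁻¹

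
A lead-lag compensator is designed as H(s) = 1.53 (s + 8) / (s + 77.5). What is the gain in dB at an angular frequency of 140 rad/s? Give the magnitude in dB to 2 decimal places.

2.55 dB

|j140 + 8| = √(140² + 8²) = 140.2
|j140 + 77.5| = √(140² + 77.5²) = 160
|H(j140)| = 1.53 × 140.2 / 160 = 1.3408
20 log₁₀(1.3408) = 2.547 dB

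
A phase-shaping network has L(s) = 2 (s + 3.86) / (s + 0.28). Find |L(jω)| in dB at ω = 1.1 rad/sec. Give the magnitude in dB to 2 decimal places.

16.99 dB

|j1.1 + 3.86| = √(1.1² + 3.86²) = 4.014
|j1.1 + 0.28| = √(1.1² + 0.28²) = 1.135
|L(j1.1)| = 2 × 4.014 / 1.135 = 7.0721
20 log₁₀(7.0721) = 16.991 dB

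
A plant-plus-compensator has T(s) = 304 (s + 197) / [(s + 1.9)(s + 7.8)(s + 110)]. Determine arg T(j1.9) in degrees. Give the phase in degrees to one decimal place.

-59.1 deg

∠(j1.9 + 197) = arctan(1.9/197) = 0.55°
∠(j1.9 + 1.9) = arctan(1.9/1.9) = 45.00°
∠(j1.9 + 7.8) = arctan(1.9/7.8) = 13.69°
∠(j1.9 + 110) = arctan(1.9/110) = 0.99°
∠T(j1.9) = 0.55° − (45.00° + 13.69° + 0.99°) = -59.13°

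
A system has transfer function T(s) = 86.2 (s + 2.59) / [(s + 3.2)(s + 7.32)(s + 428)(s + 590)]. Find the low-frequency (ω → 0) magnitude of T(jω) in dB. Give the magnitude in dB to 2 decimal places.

-88.46 dB

T(0) = 86.2 × 2.59 / (3.2 × 7.32 × 428 × 590) = 3.7744e-05
20 log₁₀(3.7744e-05) = -88.463 dB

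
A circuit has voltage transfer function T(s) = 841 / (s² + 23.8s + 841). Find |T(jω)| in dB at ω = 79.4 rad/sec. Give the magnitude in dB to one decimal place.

|(j79.4)² + 23.8(j79.4) + 841| = |-5463.4 + j1889.7| = 5781
|T(j79.4)| = 841 / 5781 = 0.14548
20 log₁₀(0.14548) = -16.74 dB

-16.7 dB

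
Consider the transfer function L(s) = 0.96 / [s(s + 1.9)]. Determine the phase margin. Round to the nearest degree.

76°

Gain crossover: |L(jω)| = 1 at ω ≈ 0.489 rad s⁻¹.
∠L(j0.489) = −90° − arctan(0.489/1.9) ≈ -104.44°
PM = 180° + (-104.44°) = 75.56°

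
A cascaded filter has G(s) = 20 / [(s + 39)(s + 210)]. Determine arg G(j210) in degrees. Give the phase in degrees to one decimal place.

-124.5 deg

∠(j210 + 39) = arctan(210/39) = 79.48°
∠(j210 + 210) = arctan(210/210) = 45.00°
∠G(j210) = − (79.48° + 45.00°) = -124.48°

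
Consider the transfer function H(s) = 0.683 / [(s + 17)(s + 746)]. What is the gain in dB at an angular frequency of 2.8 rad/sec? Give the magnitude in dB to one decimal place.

-85.5 dB

|j2.8 + 17| = √(2.8² + 17²) = 17.23
|j2.8 + 746| = √(2.8² + 746²) = 746
|H(j2.8)| = 0.683 / (17.23 × 746) = 5.314e-05
20 log₁₀(5.314e-05) = -85.49 dB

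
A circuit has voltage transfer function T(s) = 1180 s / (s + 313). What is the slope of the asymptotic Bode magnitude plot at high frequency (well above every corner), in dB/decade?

0 dB/decade

With 1 zero and 1 pole, the high-frequency asymptotic slope is 20 × (1 − 1) = 0 dB/decade.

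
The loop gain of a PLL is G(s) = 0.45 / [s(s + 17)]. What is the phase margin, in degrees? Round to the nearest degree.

90°

Gain crossover: |G(jω)| = 1 at ω ≈ 0.0265 rad s⁻¹.
∠G(j0.0265) = −90° − arctan(0.0265/17) ≈ -90.09°
PM = 180° + (-90.09°) = 89.91°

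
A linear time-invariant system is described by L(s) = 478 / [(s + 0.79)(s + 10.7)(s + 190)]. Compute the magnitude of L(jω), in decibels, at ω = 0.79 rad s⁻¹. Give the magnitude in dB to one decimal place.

|j0.79 + 0.79| = √(0.79² + 0.79²) = 1.117
|j0.79 + 10.7| = √(0.79² + 10.7²) = 10.73
|j0.79 + 190| = √(0.79² + 190²) = 190
|L(j0.79)| = 478 / (1.117 × 10.73 × 190) = 0.20988
20 log₁₀(0.20988) = -13.56 dB

-13.6 dB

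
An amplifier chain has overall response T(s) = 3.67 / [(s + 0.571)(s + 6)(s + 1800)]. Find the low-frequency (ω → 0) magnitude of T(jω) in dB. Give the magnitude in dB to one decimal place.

T(0) = 3.67 / (0.571 × 6 × 1800) = 0.00059512
20 log₁₀(0.00059512) = -64.51 dB

-64.5 dB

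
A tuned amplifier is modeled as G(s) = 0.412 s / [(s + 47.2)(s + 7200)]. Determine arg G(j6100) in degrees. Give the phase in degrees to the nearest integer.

∠(j6100) = 90.00°
∠(j6100 + 47.2) = arctan(6100/47.2) = 89.56°
∠(j6100 + 7200) = arctan(6100/7200) = 40.27°
∠G(j6100) = 90.00° − (89.56° + 40.27°) = -39.83°

-40°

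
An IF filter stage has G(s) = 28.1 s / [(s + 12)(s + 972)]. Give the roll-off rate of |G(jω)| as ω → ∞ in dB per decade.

With 1 zero and 2 poles, the high-frequency asymptotic slope is 20 × (1 − 2) = -20 dB/decade.

-20 dB/decade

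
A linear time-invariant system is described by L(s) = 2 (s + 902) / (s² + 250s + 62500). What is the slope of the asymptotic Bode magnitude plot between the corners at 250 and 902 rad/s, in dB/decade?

In this band the factors already past their corner are: complex pole pair at ωₙ ≈ 250; net slope = -40 dB/decade.

-40 dB/decade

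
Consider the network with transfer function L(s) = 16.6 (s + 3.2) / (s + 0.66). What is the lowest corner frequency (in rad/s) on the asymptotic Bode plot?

Break frequencies occur at each pole and zero magnitude: 0.66 rad/s, 3.2 rad/s.
The lowest is 0.66 rad/s.

0.66 rad/s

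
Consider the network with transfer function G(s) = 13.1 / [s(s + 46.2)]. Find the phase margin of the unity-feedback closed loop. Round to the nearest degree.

Gain crossover: |G(jω)| = 1 at ω ≈ 0.284 rad/sec.
∠G(j0.284) = −90° − arctan(0.284/46.2) ≈ -90.35°
PM = 180° + (-90.35°) = 89.65°

90°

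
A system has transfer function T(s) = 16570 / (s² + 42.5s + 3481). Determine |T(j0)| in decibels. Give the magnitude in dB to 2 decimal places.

13.55 dB

T(0) = 16570 / 3481 = 4.7601
20 log₁₀(4.7601) = 13.552 dB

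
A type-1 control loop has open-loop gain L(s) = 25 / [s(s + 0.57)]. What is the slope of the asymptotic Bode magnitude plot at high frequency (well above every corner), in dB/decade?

With 0 zeros and 2 poles, the high-frequency asymptotic slope is 20 × (0 − 2) = -40 dB/decade.

-40 dB/decade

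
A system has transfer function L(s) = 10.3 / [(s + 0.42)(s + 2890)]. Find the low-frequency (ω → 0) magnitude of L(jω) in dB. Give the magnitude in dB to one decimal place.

-41.4 dB

L(0) = 10.3 / (0.42 × 2890) = 0.0084857
20 log₁₀(0.0084857) = -41.43 dB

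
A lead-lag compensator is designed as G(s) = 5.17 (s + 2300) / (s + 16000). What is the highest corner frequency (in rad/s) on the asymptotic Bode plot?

Break frequencies occur at each pole and zero magnitude: 2300 rad/s, 16000 rad/s.
The highest is 16000 rad/s.

16000 rad/s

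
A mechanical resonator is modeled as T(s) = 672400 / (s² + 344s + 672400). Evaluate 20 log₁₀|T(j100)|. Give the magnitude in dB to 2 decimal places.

|(j100)² + 344(j100) + 672400| = |6.624e+05 + j34400| = 6.633e+05
|T(j100)| = 672400 / 6.633e+05 = 1.0137
20 log₁₀(1.0137) = 0.118 dB

0.12 dB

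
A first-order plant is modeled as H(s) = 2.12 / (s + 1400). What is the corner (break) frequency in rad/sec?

1400 rad/sec

The single real pole at s = −1400 gives a corner at ω = 1400 rad/sec.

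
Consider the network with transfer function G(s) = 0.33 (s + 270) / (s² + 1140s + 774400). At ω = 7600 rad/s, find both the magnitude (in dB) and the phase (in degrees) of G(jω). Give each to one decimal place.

|G| = -87.2 dB, ∠G = -83.4°

|j7600 + 270| = √(7600² + 270²) = 7605
|(j7600)² + 1140(j7600) + 774400| = |-5.6986e+07 + j8.664e+06| = 5.764e+07
|G(j7600)| = 0.33 × 7605 / 5.764e+07 = 4.3539e-05
20 log₁₀(4.3539e-05) = -87.22 dB
∠(j7600 + 270) = arctan(7600/270) = 87.97°
∠[(j7600)² + 1140(j7600) + 774400] = ∠[-5.6986e+07 + j8.664e+06] = 171.36°
∠G(j7600) = 87.97° − 171.36° = -83.39°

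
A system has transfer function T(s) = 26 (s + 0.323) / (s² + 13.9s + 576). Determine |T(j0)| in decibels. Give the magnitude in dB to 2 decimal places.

T(0) = 26 × 0.323 / 576 = 0.01458
20 log₁₀(0.01458) = -36.725 dB

-36.72 dB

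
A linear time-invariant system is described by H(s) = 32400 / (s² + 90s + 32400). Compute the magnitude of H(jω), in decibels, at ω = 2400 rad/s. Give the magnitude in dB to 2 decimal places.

-44.95 dB

|(j2400)² + 90(j2400) + 32400| = |-5.7276e+06 + j2.16e+05| = 5.732e+06
|H(j2400)| = 32400 / 5.732e+06 = 0.0056528
20 log₁₀(0.0056528) = -44.955 dB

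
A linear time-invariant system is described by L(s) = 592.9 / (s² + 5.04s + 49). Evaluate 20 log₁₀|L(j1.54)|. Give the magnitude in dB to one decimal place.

|(j1.54)² + 5.04(j1.54) + 49| = |46.628 + j7.7616| = 47.27
|L(j1.54)| = 592.9 / 47.27 = 12.543
20 log₁₀(12.543) = 21.97 dB

22.0 dB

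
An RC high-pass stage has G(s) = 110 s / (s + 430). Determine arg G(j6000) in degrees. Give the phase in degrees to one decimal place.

4.1°

∠(j6000) = 90.00°
∠(j6000 + 430) = arctan(6000/430) = 85.90°
∠G(j6000) = 90.00° − 85.90° = 4.10°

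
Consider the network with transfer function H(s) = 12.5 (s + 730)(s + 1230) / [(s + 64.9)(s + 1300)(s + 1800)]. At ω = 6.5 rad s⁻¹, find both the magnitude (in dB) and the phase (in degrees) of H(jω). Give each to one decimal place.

|H| = -22.7 dB, ∠H = -5.4°

|j6.5 + 730| = √(6.5² + 730²) = 730
|j6.5 + 1230| = √(6.5² + 1230²) = 1230
|j6.5 + 64.9| = √(6.5² + 64.9²) = 65.22
|j6.5 + 1300| = √(6.5² + 1300²) = 1300
|j6.5 + 1800| = √(6.5² + 1800²) = 1800
|H(j6.5)| = 12.5 × 730 × 1230 / (65.22 × 1300 × 1800) = 0.07354
20 log₁₀(0.07354) = -22.67 dB
∠(j6.5 + 730) = arctan(6.5/730) = 0.51°
∠(j6.5 + 1230) = arctan(6.5/1230) = 0.30°
∠(j6.5 + 64.9) = arctan(6.5/64.9) = 5.72°
∠(j6.5 + 1300) = arctan(6.5/1300) = 0.29°
∠(j6.5 + 1800) = arctan(6.5/1800) = 0.21°
∠H(j6.5) = 0.51° + 0.30° − (5.72° + 0.29° + 0.21°) = -5.40°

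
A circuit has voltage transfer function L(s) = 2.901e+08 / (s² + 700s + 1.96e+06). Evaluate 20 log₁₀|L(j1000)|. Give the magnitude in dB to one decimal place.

|(j1000)² + 700(j1000) + 1.96e+06| = |9.6e+05 + j7e+05| = 1.188e+06
|L(j1000)| = 2.901e+08 / 1.188e+06 = 244.17
20 log₁₀(244.17) = 47.75 dB

47.8 dB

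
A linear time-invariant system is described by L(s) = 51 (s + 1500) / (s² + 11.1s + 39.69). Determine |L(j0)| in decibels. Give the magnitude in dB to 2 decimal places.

L(0) = 51 × 1500 / 39.69 = 1927.4
20 log₁₀(1927.4) = 65.700 dB

65.70 dB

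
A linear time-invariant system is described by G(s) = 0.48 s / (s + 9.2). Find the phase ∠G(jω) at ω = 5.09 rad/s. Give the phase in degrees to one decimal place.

61.0°

∠(j5.09) = 90.00°
∠(j5.09 + 9.2) = arctan(5.09/9.2) = 28.95°
∠G(j5.09) = 90.00° − 28.95° = 61.05°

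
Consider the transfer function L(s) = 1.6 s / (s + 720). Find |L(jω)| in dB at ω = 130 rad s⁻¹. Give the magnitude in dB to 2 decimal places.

|j130| = 130
|j130 + 720| = √(130² + 720²) = 731.6
|L(j130)| = 1.6 × 130 / 731.6 = 0.28429
20 log₁₀(0.28429) = -10.925 dB

-10.92 dB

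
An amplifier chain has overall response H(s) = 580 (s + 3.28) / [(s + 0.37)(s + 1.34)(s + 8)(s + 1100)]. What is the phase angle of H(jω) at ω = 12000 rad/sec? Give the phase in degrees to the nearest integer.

-265 deg

∠(j12000 + 3.28) = arctan(12000/3.28) = 89.98°
∠(j12000 + 0.37) = arctan(12000/0.37) = 90.00°
∠(j12000 + 1.34) = arctan(12000/1.34) = 89.99°
∠(j12000 + 8) = arctan(12000/8) = 89.96°
∠(j12000 + 1100) = arctan(12000/1100) = 84.76°
∠H(j12000) = 89.98° − (90.00° + 89.99° + 89.96° + 84.76°) = -264.73°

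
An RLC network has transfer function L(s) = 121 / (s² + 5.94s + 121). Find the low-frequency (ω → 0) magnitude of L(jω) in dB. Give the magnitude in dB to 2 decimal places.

L(0) = 121 / 121 = 1
20 log₁₀(1) = 0.000 dB

0.00 dB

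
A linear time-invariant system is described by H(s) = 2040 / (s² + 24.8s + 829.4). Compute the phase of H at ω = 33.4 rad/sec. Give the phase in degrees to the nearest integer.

-109°

∠[(j33.4)² + 24.8(j33.4) + 829.4] = ∠[-286.16 + j828.32] = 109.06°
∠H(j33.4) = −109.06° = -109.06°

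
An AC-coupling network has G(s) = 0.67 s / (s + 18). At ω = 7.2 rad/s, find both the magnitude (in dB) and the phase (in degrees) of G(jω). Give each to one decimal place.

|j7.2| = 7.2
|j7.2 + 18| = √(7.2² + 18²) = 19.39
|G(j7.2)| = 0.67 × 7.2 / 19.39 = 0.24883
20 log₁₀(0.24883) = -12.08 dB
∠(j7.2) = 90.00°
∠(j7.2 + 18) = arctan(7.2/18) = 21.80°
∠G(j7.2) = 90.00° − 21.80° = 68.20°

|G| = -12.1 dB, ∠G = 68.2°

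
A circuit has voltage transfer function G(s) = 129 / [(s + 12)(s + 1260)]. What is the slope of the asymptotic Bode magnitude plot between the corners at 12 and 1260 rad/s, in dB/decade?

In this band the factors already past their corner are: pole at 12; net slope = -20 dB/decade.

-20 dB/decade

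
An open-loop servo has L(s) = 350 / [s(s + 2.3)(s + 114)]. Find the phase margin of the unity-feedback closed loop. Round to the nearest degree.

Gain crossover: |L(jω)| = 1 at ω ≈ 1.19 rad/sec.
∠L(j1.19) = −90° − arctan(1.19/2.3) − arctan(1.19/114) ≈ -117.88°
PM = 180° + (-117.88°) = 62.12°

62 deg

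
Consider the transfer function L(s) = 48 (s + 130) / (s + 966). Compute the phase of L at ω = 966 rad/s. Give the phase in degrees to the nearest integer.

∠(j966 + 130) = arctan(966/130) = 82.34°
∠(j966 + 966) = arctan(966/966) = 45.00°
∠L(j966) = 82.34° − 45.00° = 37.34°

37 deg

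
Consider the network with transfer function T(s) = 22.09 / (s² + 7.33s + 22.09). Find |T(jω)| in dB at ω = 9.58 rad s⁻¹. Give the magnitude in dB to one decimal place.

-13.0 dB

|(j9.58)² + 7.33(j9.58) + 22.09| = |-69.686 + j70.221| = 98.93
|T(j9.58)| = 22.09 / 98.93 = 0.22329
20 log₁₀(0.22329) = -13.02 dB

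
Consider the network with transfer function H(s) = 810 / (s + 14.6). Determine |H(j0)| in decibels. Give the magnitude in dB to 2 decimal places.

34.88 dB

H(0) = 810 / 14.6 = 55.479
20 log₁₀(55.479) = 34.883 dB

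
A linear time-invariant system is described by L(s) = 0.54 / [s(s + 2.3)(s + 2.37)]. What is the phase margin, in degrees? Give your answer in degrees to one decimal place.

85.1°

Gain crossover: |L(jω)| = 1 at ω ≈ 0.0989 rad/s.
∠L(j0.0989) = −90° − arctan(0.0989/2.3) − arctan(0.0989/2.37) ≈ -94.85°
PM = 180° + (-94.85°) = 85.15°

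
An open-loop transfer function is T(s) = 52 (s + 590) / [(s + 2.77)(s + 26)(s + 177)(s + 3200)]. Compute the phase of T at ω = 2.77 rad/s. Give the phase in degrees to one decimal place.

∠(j2.77 + 590) = arctan(2.77/590) = 0.27°
∠(j2.77 + 2.77) = arctan(2.77/2.77) = 45.00°
∠(j2.77 + 26) = arctan(2.77/26) = 6.08°
∠(j2.77 + 177) = arctan(2.77/177) = 0.90°
∠(j2.77 + 3200) = arctan(2.77/3200) = 0.05°
∠T(j2.77) = 0.27° − (45.00° + 6.08° + 0.90° + 0.05°) = -51.76°

-51.8°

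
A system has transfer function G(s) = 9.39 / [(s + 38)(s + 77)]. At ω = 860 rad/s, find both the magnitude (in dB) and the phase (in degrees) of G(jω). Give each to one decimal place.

|j860 + 38| = √(860² + 38²) = 860.8
|j860 + 77| = √(860² + 77²) = 863.4
|G(j860)| = 9.39 / (860.8 × 863.4) = 1.2633e-05
20 log₁₀(1.2633e-05) = -97.97 dB
∠(j860 + 38) = arctan(860/38) = 87.47°
∠(j860 + 77) = arctan(860/77) = 84.88°
∠G(j860) = − (87.47° + 84.88°) = -172.35°

|G| = -98.0 dB, ∠G = -172.4°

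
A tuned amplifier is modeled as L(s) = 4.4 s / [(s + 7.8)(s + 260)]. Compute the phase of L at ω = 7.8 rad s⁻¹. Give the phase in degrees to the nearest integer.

43°

∠(j7.8) = 90.00°
∠(j7.8 + 7.8) = arctan(7.8/7.8) = 45.00°
∠(j7.8 + 260) = arctan(7.8/260) = 1.72°
∠L(j7.8) = 90.00° − (45.00° + 1.72°) = 43.28°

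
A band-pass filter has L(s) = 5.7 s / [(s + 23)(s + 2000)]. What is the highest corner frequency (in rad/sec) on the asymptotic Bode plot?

2000 rad/sec

Break frequencies occur at each pole and zero magnitude: 23 rad/sec, 2000 rad/sec.
The highest is 2000 rad/sec.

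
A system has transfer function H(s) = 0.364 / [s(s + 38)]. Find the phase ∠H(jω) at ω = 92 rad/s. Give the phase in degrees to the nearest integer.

-158°

∠(j92 + 38) = arctan(92/38) = 67.56°
∠(j92) = 90.00°
∠H(j92) = − (67.56° + 90.00°) = -157.56°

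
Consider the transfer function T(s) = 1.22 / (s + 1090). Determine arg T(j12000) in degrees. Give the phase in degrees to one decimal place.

-84.8°

∠(j12000 + 1090) = arctan(12000/1090) = 84.81°
∠T(j12000) = −84.81° = -84.81°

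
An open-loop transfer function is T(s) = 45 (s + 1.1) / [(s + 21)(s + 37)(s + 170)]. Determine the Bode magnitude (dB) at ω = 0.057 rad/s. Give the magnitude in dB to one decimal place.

|j0.057 + 1.1| = √(0.057² + 1.1²) = 1.101
|j0.057 + 21| = √(0.057² + 21²) = 21
|j0.057 + 37| = √(0.057² + 37²) = 37
|j0.057 + 170| = √(0.057² + 170²) = 170
|T(j0.057)| = 45 × 1.101 / (21 × 37 × 170) = 0.00037525
20 log₁₀(0.00037525) = -68.51 dB

-68.5 dB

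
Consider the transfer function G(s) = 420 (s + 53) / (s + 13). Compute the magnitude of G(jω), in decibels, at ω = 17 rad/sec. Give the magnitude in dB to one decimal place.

|j17 + 53| = √(17² + 53²) = 55.66
|j17 + 13| = √(17² + 13²) = 21.4
|G(j17)| = 420 × 55.66 / 21.4 = 1092.3
20 log₁₀(1092.3) = 60.77 dB

60.8 dB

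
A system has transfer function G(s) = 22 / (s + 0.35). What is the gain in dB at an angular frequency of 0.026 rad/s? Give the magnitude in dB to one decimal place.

|j0.026 + 0.35| = √(0.026² + 0.35²) = 0.351
|G(j0.026)| = 22 / 0.351 = 62.684
20 log₁₀(62.684) = 35.94 dB

35.9 dB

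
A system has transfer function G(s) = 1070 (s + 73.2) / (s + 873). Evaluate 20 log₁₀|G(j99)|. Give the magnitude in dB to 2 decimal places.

43.52 dB

|j99 + 73.2| = √(99² + 73.2²) = 123.1
|j99 + 873| = √(99² + 873²) = 878.6
|G(j99)| = 1070 × 123.1 / 878.6 = 149.95
20 log₁₀(149.95) = 43.519 dB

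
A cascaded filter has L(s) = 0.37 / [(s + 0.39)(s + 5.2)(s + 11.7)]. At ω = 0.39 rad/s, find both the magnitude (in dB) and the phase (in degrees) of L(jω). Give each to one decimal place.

|L| = -39.2 dB, ∠L = -51.2 deg

|j0.39 + 0.39| = √(0.39² + 0.39²) = 0.5515
|j0.39 + 5.2| = √(0.39² + 5.2²) = 5.215
|j0.39 + 11.7| = √(0.39² + 11.7²) = 11.71
|L(j0.39)| = 0.37 / (0.5515 × 5.215 × 11.71) = 0.010989
20 log₁₀(0.010989) = -39.18 dB
∠(j0.39 + 0.39) = arctan(0.39/0.39) = 45.00°
∠(j0.39 + 5.2) = arctan(0.39/5.2) = 4.29°
∠(j0.39 + 11.7) = arctan(0.39/11.7) = 1.91°
∠L(j0.39) = − (45.00° + 4.29° + 1.91°) = -51.20°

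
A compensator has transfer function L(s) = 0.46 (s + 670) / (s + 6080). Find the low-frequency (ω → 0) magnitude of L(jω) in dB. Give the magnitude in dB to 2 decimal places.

-25.90 dB

L(0) = 0.46 × 670 / 6080 = 0.050691
20 log₁₀(0.050691) = -25.901 dB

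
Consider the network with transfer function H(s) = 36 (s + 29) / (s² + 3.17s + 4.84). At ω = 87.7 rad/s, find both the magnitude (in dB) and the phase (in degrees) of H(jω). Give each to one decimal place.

|j87.7 + 29| = √(87.7² + 29²) = 92.37
|(j87.7)² + 3.17(j87.7) + 4.84| = |-7686.5 + j278.01| = 7691
|H(j87.7)| = 36 × 92.37 / 7691 = 0.43234
20 log₁₀(0.43234) = -7.28 dB
∠(j87.7 + 29) = arctan(87.7/29) = 71.70°
∠[(j87.7)² + 3.17(j87.7) + 4.84] = ∠[-7686.5 + j278.01] = 177.93°
∠H(j87.7) = 71.70° − 177.93° = -106.23°

|H| = -7.3 dB, ∠H = -106.2°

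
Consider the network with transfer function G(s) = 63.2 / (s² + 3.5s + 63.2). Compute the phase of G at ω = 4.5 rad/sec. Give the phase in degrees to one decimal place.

-20.1°

∠[(j4.5)² + 3.5(j4.5) + 63.2] = ∠[42.95 + j15.75] = 20.14°
∠G(j4.5) = −20.14° = -20.14°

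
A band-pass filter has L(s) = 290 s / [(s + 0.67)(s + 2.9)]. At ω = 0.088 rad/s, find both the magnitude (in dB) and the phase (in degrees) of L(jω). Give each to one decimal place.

|j0.088| = 0.088
|j0.088 + 0.67| = √(0.088² + 0.67²) = 0.6758
|j0.088 + 2.9| = √(0.088² + 2.9²) = 2.901
|L(j0.088)| = 290 × 0.088 / (0.6758 × 2.901) = 13.016
20 log₁₀(13.016) = 22.29 dB
∠(j0.088) = 90.00°
∠(j0.088 + 0.67) = arctan(0.088/0.67) = 7.48°
∠(j0.088 + 2.9) = arctan(0.088/2.9) = 1.74°
∠L(j0.088) = 90.00° − (7.48° + 1.74°) = 80.78°

|L| = 22.3 dB, ∠L = 80.8°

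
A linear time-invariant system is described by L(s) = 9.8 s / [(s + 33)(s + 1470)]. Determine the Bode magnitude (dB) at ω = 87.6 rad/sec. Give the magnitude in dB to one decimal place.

-44.1 dB

|j87.6| = 87.6
|j87.6 + 33| = √(87.6² + 33²) = 93.61
|j87.6 + 1470| = √(87.6² + 1470²) = 1473
|L(j87.6)| = 9.8 × 87.6 / (93.61 × 1473) = 0.0062276
20 log₁₀(0.0062276) = -44.11 dB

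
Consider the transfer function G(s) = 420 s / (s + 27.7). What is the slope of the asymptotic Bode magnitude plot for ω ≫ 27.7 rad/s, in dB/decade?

With 1 zero and 1 pole, the high-frequency asymptotic slope is 20 × (1 − 1) = 0 dB/decade.

0 dB/decade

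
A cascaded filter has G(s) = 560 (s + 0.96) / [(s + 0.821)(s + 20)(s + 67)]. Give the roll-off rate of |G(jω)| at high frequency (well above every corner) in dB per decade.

With 1 zero and 3 poles, the high-frequency asymptotic slope is 20 × (1 − 3) = -40 dB/decade.

-40 dB/decade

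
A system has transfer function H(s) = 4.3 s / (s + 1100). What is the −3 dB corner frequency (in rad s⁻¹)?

1100 rad s⁻¹

For a single-pole high-pass, the −3 dB point is at the pole: ω = 1100 rad s⁻¹.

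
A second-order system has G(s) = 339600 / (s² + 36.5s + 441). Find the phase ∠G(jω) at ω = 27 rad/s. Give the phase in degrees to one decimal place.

-106.3°

∠[(j27)² + 36.5(j27) + 441] = ∠[-288 + j985.5] = 106.29°
∠G(j27) = −106.29° = -106.29°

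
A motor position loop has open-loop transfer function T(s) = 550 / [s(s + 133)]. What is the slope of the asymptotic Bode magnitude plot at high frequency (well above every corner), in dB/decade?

With 0 zeros and 2 poles, the high-frequency asymptotic slope is 20 × (0 − 2) = -40 dB/decade.

-40 dB/decade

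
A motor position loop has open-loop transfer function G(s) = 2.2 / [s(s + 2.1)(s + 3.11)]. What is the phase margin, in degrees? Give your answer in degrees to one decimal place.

Gain crossover: |G(jω)| = 1 at ω ≈ 0.331 rad/s.
∠G(j0.331) = −90° − arctan(0.331/2.1) − arctan(0.331/3.11) ≈ -105.03°
PM = 180° + (-105.03°) = 74.97°

75.0°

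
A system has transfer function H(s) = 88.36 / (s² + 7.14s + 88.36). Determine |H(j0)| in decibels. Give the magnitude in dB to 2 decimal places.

H(0) = 88.36 / 88.36 = 1
20 log₁₀(1) = 0.000 dB

0.00 dB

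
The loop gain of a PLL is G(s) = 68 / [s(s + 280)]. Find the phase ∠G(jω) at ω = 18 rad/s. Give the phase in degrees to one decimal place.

∠(j18 + 280) = arctan(18/280) = 3.68°
∠(j18) = 90.00°
∠G(j18) = − (3.68° + 90.00°) = -93.68°

-93.7°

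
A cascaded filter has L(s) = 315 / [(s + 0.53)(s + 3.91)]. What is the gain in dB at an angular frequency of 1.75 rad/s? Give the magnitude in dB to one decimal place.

|j1.75 + 0.53| = √(1.75² + 0.53²) = 1.828
|j1.75 + 3.91| = √(1.75² + 3.91²) = 4.284
|L(j1.75)| = 315 / (1.828 × 4.284) = 40.215
20 log₁₀(40.215) = 32.09 dB

32.1 dB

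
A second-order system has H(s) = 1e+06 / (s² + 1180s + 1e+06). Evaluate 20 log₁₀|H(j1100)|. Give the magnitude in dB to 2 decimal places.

-2.38 dB

|(j1100)² + 1180(j1100) + 1e+06| = |-2.1e+05 + j1.298e+06| = 1.315e+06
|H(j1100)| = 1e+06 / 1.315e+06 = 0.76053
20 log₁₀(0.76053) = -2.378 dB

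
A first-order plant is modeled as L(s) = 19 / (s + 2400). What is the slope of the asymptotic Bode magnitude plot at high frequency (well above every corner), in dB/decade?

-20 dB/decade

With 0 zeros and 1 pole, the high-frequency asymptotic slope is 20 × (0 − 1) = -20 dB/decade.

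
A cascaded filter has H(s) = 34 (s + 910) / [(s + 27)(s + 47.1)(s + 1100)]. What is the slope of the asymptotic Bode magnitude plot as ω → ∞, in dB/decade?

With 1 zero and 3 poles, the high-frequency asymptotic slope is 20 × (1 − 3) = -40 dB/decade.

-40 dB/decade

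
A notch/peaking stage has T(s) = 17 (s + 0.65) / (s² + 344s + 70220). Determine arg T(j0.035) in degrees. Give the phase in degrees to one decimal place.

∠(j0.035 + 0.65) = arctan(0.035/0.65) = 3.08°
∠[(j0.035)² + 344(j0.035) + 70220] = ∠[70220 + j12.04] = 0.01°
∠T(j0.035) = 3.08° − 0.01° = 3.07°

3.1 deg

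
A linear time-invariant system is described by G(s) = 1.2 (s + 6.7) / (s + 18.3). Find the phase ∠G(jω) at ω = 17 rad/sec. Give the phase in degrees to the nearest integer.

∠(j17 + 6.7) = arctan(17/6.7) = 68.49°
∠(j17 + 18.3) = arctan(17/18.3) = 42.89°
∠G(j17) = 68.49° − 42.89° = 25.60°

26°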